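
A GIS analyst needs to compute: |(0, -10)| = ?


|u| = sqrt(0^2 + (-10)^2) = sqrt(100) = 10

10


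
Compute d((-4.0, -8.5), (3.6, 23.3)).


dx=7.6, dy=31.8
d^2 = 7.6^2 + 31.8^2 = 1069
d = sqrt(1069) = 32.6956

32.6956


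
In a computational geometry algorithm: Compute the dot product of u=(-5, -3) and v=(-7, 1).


u . v = u_x*v_x + u_y*v_y = (-5)*(-7) + (-3)*1
= 35 + (-3) = 32

32


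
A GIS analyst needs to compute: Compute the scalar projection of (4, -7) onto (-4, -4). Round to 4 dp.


u.v = 12, |v| = sqrt(32) = 5.6569
Scalar projection = u.v / |v| = 12 / sqrt(32) = 2.1213

2.1213


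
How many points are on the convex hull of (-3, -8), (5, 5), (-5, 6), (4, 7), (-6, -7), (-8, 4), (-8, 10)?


Convex hull vertices (CCW): (-8, 4), (-6, -7), (-3, -8), (5, 5), (4, 7), (-8, 10)
Count = 6

6


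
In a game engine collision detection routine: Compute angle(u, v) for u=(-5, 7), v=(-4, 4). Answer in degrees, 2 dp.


u.v = 48, |u| = sqrt(74) = 8.6023, |v| = sqrt(32) = 5.6569
cos(theta) = u.v/(|u||v|) = 48/sqrt(2368) = 0.986394
theta = acos(0.986394) = 9.46 degrees

9.46 degrees


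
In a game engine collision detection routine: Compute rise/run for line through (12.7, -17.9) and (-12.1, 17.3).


slope = (y2-y1)/(x2-x1) = (17.3-(-17.9))/((-12.1)-12.7) = 35.2/(-24.8) = -1.4194

-1.4194


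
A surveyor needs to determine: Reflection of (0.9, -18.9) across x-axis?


Reflection over x-axis: (x,y) -> (x,-y)
(0.9, -18.9) -> (0.9, 18.9)

(0.9, 18.9)


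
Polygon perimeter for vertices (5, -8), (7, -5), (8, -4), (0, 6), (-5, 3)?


Sides: (5, -8)->(7, -5): sqrt(13) = 3.605551, (7, -5)->(8, -4): sqrt(2) = 1.414214, (8, -4)->(0, 6): sqrt(164) = 12.806248, (0, 6)->(-5, 3): sqrt(34) = 5.830952, (-5, 3)->(5, -8): sqrt(221) = 14.866069
Sum = 38.523034
Perimeter = 38.523

38.523


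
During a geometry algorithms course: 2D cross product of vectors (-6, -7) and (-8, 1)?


u x v = u_x*v_y - u_y*v_x = (-6)*1 - (-7)*(-8)
= (-6) - 56 = -62

-62


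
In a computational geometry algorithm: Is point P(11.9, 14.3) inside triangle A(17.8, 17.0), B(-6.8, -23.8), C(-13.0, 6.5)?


Cross products: AB x AP = -174.3, BC x BP = -802.83, CA x CP = -21.21
All same sign? yes

Yes, inside


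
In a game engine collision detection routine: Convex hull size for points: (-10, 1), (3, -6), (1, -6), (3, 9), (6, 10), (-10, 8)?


Convex hull vertices (CCW): (-10, 1), (1, -6), (3, -6), (6, 10), (-10, 8)
Count = 5

5


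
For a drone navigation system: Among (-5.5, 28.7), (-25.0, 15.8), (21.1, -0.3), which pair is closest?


d(P0,P1) = 23.3808, d(P0,P2) = 39.3517, d(P1,P2) = 48.8305
Closest: P0 and P1

Closest pair: (-5.5, 28.7) and (-25.0, 15.8), distance = 23.3808


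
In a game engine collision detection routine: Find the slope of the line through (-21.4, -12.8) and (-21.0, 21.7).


slope = (y2-y1)/(x2-x1) = (21.7-(-12.8))/((-21)-(-21.4)) = 34.5/0.4 = 86.25

86.25


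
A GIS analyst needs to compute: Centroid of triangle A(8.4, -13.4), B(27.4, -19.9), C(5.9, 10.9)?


Centroid = ((x_A+x_B+x_C)/3, (y_A+y_B+y_C)/3)
= ((8.4+27.4+5.9)/3, ((-13.4)+(-19.9)+10.9)/3)
= (13.9, -7.4667)

(13.9, -7.4667)


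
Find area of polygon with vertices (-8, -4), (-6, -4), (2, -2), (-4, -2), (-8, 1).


Shoelace sum: ((-8)*(-4) - (-6)*(-4)) + ((-6)*(-2) - 2*(-4)) + (2*(-2) - (-4)*(-2)) + ((-4)*1 - (-8)*(-2)) + ((-8)*(-4) - (-8)*1)
= 36
Area = |36|/2 = 18

18


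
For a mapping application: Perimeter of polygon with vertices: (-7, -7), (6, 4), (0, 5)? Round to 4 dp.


Sides: (-7, -7)->(6, 4): sqrt(290) = 17.029386, (6, 4)->(0, 5): sqrt(37) = 6.082763, (0, 5)->(-7, -7): sqrt(193) = 13.892444
Sum = 37.004593
Perimeter = 37.0046

37.0046


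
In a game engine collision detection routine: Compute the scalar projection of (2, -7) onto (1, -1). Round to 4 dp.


u.v = 9, |v| = sqrt(2) = 1.4142
Scalar projection = u.v / |v| = 9 / sqrt(2) = 6.364

6.364


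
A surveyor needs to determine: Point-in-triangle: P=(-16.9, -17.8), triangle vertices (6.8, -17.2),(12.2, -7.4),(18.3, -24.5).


Cross products: AB x AP = 229.02, BC x BP = -561.05, CA x CP = 179.91
All same sign? no

No, outside


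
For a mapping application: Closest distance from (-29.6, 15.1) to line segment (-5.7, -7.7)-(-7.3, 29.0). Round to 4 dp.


Project P onto AB: t = 0.6484 (clamped to [0,1])
Closest point on segment: (-6.7375, 16.0967)
Distance: 22.8843

22.8843


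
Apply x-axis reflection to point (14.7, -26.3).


Reflection over x-axis: (x,y) -> (x,-y)
(14.7, -26.3) -> (14.7, 26.3)

(14.7, 26.3)


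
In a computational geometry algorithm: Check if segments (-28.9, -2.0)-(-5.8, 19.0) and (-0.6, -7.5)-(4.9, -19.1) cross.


Cross products: d1=-298.03, d2=85.43, d3=-721.35, d4=-1104.81
d1*d2 < 0 and d3*d4 < 0? no

No, they don't intersect


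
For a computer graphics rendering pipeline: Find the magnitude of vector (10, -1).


|u| = sqrt(10^2 + (-1)^2) = sqrt(101) = 10.0499

10.0499


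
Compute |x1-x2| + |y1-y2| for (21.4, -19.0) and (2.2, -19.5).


|21.4-2.2| + |(-19)-(-19.5)| = 19.2 + 0.5 = 19.7

19.7


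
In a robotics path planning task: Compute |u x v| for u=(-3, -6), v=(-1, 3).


|u x v| = |(-3)*3 - (-6)*(-1)|
= |(-9) - 6| = 15

15


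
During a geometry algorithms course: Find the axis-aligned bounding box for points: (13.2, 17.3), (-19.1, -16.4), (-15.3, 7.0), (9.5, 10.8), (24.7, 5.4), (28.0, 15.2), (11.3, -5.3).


x range: [-19.1, 28]
y range: [-16.4, 17.3]
Bounding box: (-19.1,-16.4) to (28,17.3)

(-19.1,-16.4) to (28,17.3)


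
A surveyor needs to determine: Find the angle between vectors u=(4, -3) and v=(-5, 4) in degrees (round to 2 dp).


u.v = -32, |u| = sqrt(25) = 5, |v| = sqrt(41) = 6.4031
cos(theta) = u.v/(|u||v|) = -32/sqrt(1025) = -0.999512
theta = acos(-0.999512) = 178.21 degrees

178.21 degrees


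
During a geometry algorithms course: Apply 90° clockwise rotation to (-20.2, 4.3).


90° CW: (x,y) -> (y, -x)
(-20.2,4.3) -> (4.3, 20.2)

(4.3, 20.2)


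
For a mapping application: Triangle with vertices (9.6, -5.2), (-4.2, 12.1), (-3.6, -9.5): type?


Side lengths squared: AB^2=489.73, BC^2=466.92, CA^2=192.73
Sorted: [192.73, 466.92, 489.73]
By sides: Scalene, By angles: Acute

Scalene, Acute


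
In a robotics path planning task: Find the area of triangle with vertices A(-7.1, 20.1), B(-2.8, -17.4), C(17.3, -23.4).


Area = |x_A(y_B-y_C) + x_B(y_C-y_A) + x_C(y_A-y_B)|/2
= |(-42.6) + 121.8 + 648.75|/2
= 727.95/2 = 363.975

363.975


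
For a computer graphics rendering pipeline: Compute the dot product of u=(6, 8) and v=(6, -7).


u . v = u_x*v_x + u_y*v_y = 6*6 + 8*(-7)
= 36 + (-56) = -20

-20


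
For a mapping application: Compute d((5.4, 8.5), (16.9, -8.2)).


dx=11.5, dy=-16.7
d^2 = 11.5^2 + (-16.7)^2 = 411.14
d = sqrt(411.14) = 20.2766

20.2766


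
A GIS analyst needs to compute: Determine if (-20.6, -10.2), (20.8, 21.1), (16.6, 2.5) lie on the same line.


Cross product: (20.8-(-20.6))*(2.5-(-10.2)) - (21.1-(-10.2))*(16.6-(-20.6))
= -638.58

No, not collinear


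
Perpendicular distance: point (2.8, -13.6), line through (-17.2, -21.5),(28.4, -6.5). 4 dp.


|cross product| = 60.24
|line direction| = sqrt(2304.36) = 48.0037
Distance = 60.24/sqrt(2304.36) = 1.2549

1.2549


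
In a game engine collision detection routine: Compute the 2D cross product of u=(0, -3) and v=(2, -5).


u x v = u_x*v_y - u_y*v_x = 0*(-5) - (-3)*2
= 0 - (-6) = 6

6


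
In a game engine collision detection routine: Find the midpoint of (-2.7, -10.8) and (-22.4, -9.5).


M = (((-2.7)+(-22.4))/2, ((-10.8)+(-9.5))/2)
= (-12.55, -10.15)

(-12.55, -10.15)


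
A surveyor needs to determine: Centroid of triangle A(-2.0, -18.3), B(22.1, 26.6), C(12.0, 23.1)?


Centroid = ((x_A+x_B+x_C)/3, (y_A+y_B+y_C)/3)
= (((-2)+22.1+12)/3, ((-18.3)+26.6+23.1)/3)
= (10.7, 10.4667)

(10.7, 10.4667)


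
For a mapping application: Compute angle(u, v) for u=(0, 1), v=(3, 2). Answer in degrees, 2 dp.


u.v = 2, |u| = sqrt(1) = 1, |v| = sqrt(13) = 3.6056
cos(theta) = u.v/(|u||v|) = 2/sqrt(13) = 0.5547
theta = acos(0.5547) = 56.31 degrees

56.31 degrees


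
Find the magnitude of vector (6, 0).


|u| = sqrt(6^2 + 0^2) = sqrt(36) = 6

6


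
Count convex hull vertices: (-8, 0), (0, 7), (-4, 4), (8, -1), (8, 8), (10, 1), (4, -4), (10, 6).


Convex hull vertices (CCW): (-8, 0), (4, -4), (8, -1), (10, 1), (10, 6), (8, 8), (0, 7), (-4, 4)
Count = 8

8


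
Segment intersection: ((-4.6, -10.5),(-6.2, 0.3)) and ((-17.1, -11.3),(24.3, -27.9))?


Cross products: d1=240.62, d2=661.18, d3=136.28, d4=-284.28
d1*d2 < 0 and d3*d4 < 0? no

No, they don't intersect


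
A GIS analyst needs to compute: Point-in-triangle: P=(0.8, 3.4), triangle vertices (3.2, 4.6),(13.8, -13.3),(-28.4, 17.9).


Cross products: AB x AP = -55.68, BC x BP = -299.14, CA x CP = -69.84
All same sign? yes

Yes, inside


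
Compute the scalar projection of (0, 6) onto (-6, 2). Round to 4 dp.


u.v = 12, |v| = sqrt(40) = 6.3246
Scalar projection = u.v / |v| = 12 / sqrt(40) = 1.8974

1.8974


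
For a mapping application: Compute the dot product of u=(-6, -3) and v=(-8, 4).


u . v = u_x*v_x + u_y*v_y = (-6)*(-8) + (-3)*4
= 48 + (-12) = 36

36


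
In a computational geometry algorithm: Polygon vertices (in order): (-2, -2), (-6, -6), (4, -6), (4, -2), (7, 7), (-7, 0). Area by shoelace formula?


Shoelace sum: ((-2)*(-6) - (-6)*(-2)) + ((-6)*(-6) - 4*(-6)) + (4*(-2) - 4*(-6)) + (4*7 - 7*(-2)) + (7*0 - (-7)*7) + ((-7)*(-2) - (-2)*0)
= 181
Area = |181|/2 = 90.5

90.5


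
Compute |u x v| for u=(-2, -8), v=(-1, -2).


|u x v| = |(-2)*(-2) - (-8)*(-1)|
= |4 - 8| = 4

4


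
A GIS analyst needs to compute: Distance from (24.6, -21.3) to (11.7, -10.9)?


dx=-12.9, dy=10.4
d^2 = (-12.9)^2 + 10.4^2 = 274.57
d = sqrt(274.57) = 16.5702

16.5702


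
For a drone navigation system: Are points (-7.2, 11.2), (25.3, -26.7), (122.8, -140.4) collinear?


Cross product: (25.3-(-7.2))*((-140.4)-11.2) - ((-26.7)-11.2)*(122.8-(-7.2))
= 0

Yes, collinear


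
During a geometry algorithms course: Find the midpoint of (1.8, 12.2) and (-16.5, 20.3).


M = ((1.8+(-16.5))/2, (12.2+20.3)/2)
= (-7.35, 16.25)

(-7.35, 16.25)


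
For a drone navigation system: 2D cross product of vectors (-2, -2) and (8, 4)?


u x v = u_x*v_y - u_y*v_x = (-2)*4 - (-2)*8
= (-8) - (-16) = 8

8


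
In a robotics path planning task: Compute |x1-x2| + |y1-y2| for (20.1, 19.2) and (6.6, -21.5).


|20.1-6.6| + |19.2-(-21.5)| = 13.5 + 40.7 = 54.2

54.2


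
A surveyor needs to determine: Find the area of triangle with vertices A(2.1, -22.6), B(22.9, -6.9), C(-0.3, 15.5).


Area = |x_A(y_B-y_C) + x_B(y_C-y_A) + x_C(y_A-y_B)|/2
= |(-47.04) + 872.49 + 4.71|/2
= 830.16/2 = 415.08

415.08


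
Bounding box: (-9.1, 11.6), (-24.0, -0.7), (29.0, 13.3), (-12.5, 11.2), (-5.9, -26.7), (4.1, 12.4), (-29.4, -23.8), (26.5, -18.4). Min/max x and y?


x range: [-29.4, 29]
y range: [-26.7, 13.3]
Bounding box: (-29.4,-26.7) to (29,13.3)

(-29.4,-26.7) to (29,13.3)


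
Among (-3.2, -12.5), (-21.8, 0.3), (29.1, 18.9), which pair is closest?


d(P0,P1) = 22.5788, d(P0,P2) = 45.0472, d(P1,P2) = 54.192
Closest: P0 and P1

Closest pair: (-3.2, -12.5) and (-21.8, 0.3), distance = 22.5788


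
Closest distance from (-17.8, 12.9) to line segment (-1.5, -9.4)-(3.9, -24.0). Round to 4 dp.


Project P onto AB: t = 0 (clamped to [0,1])
Closest point on segment: (-1.5, -9.4)
Distance: 27.6221

27.6221


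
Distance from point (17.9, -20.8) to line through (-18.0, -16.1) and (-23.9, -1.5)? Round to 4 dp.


|cross product| = 496.41
|line direction| = sqrt(247.97) = 15.7471
Distance = 496.41/sqrt(247.97) = 31.524

31.524


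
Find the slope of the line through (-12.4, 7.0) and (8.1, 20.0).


slope = (y2-y1)/(x2-x1) = (20-7)/(8.1-(-12.4)) = 13/20.5 = 0.6341

0.6341


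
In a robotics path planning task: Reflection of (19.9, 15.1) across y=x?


Reflection over y=x: (x,y) -> (y,x)
(19.9, 15.1) -> (15.1, 19.9)

(15.1, 19.9)


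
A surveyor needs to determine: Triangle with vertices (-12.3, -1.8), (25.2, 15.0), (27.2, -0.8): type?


Side lengths squared: AB^2=1688.49, BC^2=253.64, CA^2=1561.25
Sorted: [253.64, 1561.25, 1688.49]
By sides: Scalene, By angles: Acute

Scalene, Acute


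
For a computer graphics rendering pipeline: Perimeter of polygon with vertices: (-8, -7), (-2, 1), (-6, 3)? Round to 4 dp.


Sides: (-8, -7)->(-2, 1): sqrt(100) = 10, (-2, 1)->(-6, 3): sqrt(20) = 4.472136, (-6, 3)->(-8, -7): sqrt(104) = 10.198039
Sum = 24.670175
Perimeter = 24.6702

24.6702


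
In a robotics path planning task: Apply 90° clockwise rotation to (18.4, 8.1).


90° CW: (x,y) -> (y, -x)
(18.4,8.1) -> (8.1, -18.4)

(8.1, -18.4)


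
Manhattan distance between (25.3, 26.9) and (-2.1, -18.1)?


|25.3-(-2.1)| + |26.9-(-18.1)| = 27.4 + 45 = 72.4

72.4


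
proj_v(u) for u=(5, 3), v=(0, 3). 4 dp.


u.v = 9, |v| = sqrt(9) = 3
Scalar projection = u.v / |v| = 9 / sqrt(9) = 3

3


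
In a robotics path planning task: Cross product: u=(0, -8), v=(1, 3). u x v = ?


u x v = u_x*v_y - u_y*v_x = 0*3 - (-8)*1
= 0 - (-8) = 8

8


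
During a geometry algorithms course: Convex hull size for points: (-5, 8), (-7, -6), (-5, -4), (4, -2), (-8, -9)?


Convex hull vertices (CCW): (-8, -9), (4, -2), (-5, 8)
Count = 3

3


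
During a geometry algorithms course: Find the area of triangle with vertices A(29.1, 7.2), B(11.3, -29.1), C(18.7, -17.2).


Area = |x_A(y_B-y_C) + x_B(y_C-y_A) + x_C(y_A-y_B)|/2
= |(-346.29) + (-275.72) + 678.81|/2
= 56.8/2 = 28.4

28.4


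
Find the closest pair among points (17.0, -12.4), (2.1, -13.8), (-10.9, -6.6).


d(P0,P1) = 14.9656, d(P0,P2) = 28.4965, d(P1,P2) = 14.8607
Closest: P1 and P2

Closest pair: (2.1, -13.8) and (-10.9, -6.6), distance = 14.8607


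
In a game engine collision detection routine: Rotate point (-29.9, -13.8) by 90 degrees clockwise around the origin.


90° CW: (x,y) -> (y, -x)
(-29.9,-13.8) -> (-13.8, 29.9)

(-13.8, 29.9)


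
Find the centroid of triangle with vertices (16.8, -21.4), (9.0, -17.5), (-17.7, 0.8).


Centroid = ((x_A+x_B+x_C)/3, (y_A+y_B+y_C)/3)
= ((16.8+9+(-17.7))/3, ((-21.4)+(-17.5)+0.8)/3)
= (2.7, -12.7)

(2.7, -12.7)


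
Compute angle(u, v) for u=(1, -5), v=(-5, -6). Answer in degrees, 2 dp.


u.v = 25, |u| = sqrt(26) = 5.099, |v| = sqrt(61) = 7.8102
cos(theta) = u.v/(|u||v|) = 25/sqrt(1586) = 0.627752
theta = acos(0.627752) = 51.12 degrees

51.12 degrees


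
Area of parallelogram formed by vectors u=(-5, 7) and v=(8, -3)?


|u x v| = |(-5)*(-3) - 7*8|
= |15 - 56| = 41

41


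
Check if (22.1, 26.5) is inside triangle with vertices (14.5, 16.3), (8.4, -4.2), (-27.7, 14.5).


Cross products: AB x AP = 93.58, BC x BP = -1364.46, CA x CP = 416.76
All same sign? no

No, outside


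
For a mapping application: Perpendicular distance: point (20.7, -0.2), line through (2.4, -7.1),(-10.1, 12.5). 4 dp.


|cross product| = 444.93
|line direction| = sqrt(540.41) = 23.2467
Distance = 444.93/sqrt(540.41) = 19.1395

19.1395


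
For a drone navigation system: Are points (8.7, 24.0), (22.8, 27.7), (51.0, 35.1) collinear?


Cross product: (22.8-8.7)*(35.1-24) - (27.7-24)*(51-8.7)
= 0

Yes, collinear


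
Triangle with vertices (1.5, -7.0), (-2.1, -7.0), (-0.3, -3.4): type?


Side lengths squared: AB^2=12.96, BC^2=16.2, CA^2=16.2
Sorted: [12.96, 16.2, 16.2]
By sides: Isosceles, By angles: Acute

Isosceles, Acute


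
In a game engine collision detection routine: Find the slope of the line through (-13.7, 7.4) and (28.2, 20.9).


slope = (y2-y1)/(x2-x1) = (20.9-7.4)/(28.2-(-13.7)) = 13.5/41.9 = 0.3222

0.3222


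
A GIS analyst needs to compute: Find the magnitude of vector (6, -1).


|u| = sqrt(6^2 + (-1)^2) = sqrt(37) = 6.0828

6.0828


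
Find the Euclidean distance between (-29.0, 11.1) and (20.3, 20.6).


dx=49.3, dy=9.5
d^2 = 49.3^2 + 9.5^2 = 2520.74
d = sqrt(2520.74) = 50.207

50.207


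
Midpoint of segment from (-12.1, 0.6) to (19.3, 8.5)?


M = (((-12.1)+19.3)/2, (0.6+8.5)/2)
= (3.6, 4.55)

(3.6, 4.55)


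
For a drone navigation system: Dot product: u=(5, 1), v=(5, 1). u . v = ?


u . v = u_x*v_x + u_y*v_y = 5*5 + 1*1
= 25 + 1 = 26

26


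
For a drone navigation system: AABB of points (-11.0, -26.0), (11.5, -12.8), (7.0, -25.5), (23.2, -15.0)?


x range: [-11, 23.2]
y range: [-26, -12.8]
Bounding box: (-11,-26) to (23.2,-12.8)

(-11,-26) to (23.2,-12.8)


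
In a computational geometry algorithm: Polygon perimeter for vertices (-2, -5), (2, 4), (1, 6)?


Sides: (-2, -5)->(2, 4): sqrt(97) = 9.848858, (2, 4)->(1, 6): sqrt(5) = 2.236068, (1, 6)->(-2, -5): sqrt(130) = 11.401754
Sum = 23.48668
Perimeter = 23.4867

23.4867


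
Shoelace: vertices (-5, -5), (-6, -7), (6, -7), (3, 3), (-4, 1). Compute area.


Shoelace sum: ((-5)*(-7) - (-6)*(-5)) + ((-6)*(-7) - 6*(-7)) + (6*3 - 3*(-7)) + (3*1 - (-4)*3) + ((-4)*(-5) - (-5)*1)
= 168
Area = |168|/2 = 84

84


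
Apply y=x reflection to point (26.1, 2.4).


Reflection over y=x: (x,y) -> (y,x)
(26.1, 2.4) -> (2.4, 26.1)

(2.4, 26.1)


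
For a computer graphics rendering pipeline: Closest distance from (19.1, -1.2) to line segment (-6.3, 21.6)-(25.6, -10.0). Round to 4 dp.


Project P onto AB: t = 0.7592 (clamped to [0,1])
Closest point on segment: (17.9195, -2.3917)
Distance: 1.6774

1.6774


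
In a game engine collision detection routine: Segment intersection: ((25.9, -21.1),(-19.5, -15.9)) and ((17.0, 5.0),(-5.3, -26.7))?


Cross products: d1=864.16, d2=-690.98, d3=-1138.66, d4=416.48
d1*d2 < 0 and d3*d4 < 0? yes

Yes, they intersect


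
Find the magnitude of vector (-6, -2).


|u| = sqrt((-6)^2 + (-2)^2) = sqrt(40) = 6.3246

6.3246


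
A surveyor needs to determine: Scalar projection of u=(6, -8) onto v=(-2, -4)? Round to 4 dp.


u.v = 20, |v| = sqrt(20) = 4.4721
Scalar projection = u.v / |v| = 20 / sqrt(20) = 4.4721

4.4721


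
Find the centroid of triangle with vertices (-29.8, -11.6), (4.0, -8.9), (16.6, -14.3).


Centroid = ((x_A+x_B+x_C)/3, (y_A+y_B+y_C)/3)
= (((-29.8)+4+16.6)/3, ((-11.6)+(-8.9)+(-14.3))/3)
= (-3.0667, -11.6)

(-3.0667, -11.6)


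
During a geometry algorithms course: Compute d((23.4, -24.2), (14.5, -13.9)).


dx=-8.9, dy=10.3
d^2 = (-8.9)^2 + 10.3^2 = 185.3
d = sqrt(185.3) = 13.6125

13.6125


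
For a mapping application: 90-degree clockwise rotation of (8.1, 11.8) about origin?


90° CW: (x,y) -> (y, -x)
(8.1,11.8) -> (11.8, -8.1)

(11.8, -8.1)


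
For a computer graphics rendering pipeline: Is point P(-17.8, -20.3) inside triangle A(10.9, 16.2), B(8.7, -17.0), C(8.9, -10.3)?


Cross products: AB x AP = -872.54, BC x BP = 176.89, CA x CP = 687.55
All same sign? no

No, outside


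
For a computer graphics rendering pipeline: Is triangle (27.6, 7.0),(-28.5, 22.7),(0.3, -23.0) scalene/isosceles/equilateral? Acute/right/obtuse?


Side lengths squared: AB^2=3393.7, BC^2=2917.93, CA^2=1645.29
Sorted: [1645.29, 2917.93, 3393.7]
By sides: Scalene, By angles: Acute

Scalene, Acute


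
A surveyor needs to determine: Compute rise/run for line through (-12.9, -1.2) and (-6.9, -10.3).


slope = (y2-y1)/(x2-x1) = ((-10.3)-(-1.2))/((-6.9)-(-12.9)) = (-9.1)/6 = -1.5167

-1.5167


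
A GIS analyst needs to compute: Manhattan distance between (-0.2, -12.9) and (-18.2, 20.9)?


|(-0.2)-(-18.2)| + |(-12.9)-20.9| = 18 + 33.8 = 51.8

51.8


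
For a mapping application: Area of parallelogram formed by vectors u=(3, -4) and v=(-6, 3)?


|u x v| = |3*3 - (-4)*(-6)|
= |9 - 24| = 15

15


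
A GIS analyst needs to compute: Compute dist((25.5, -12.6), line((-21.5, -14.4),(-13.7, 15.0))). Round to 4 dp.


|cross product| = 1367.76
|line direction| = sqrt(925.2) = 30.4171
Distance = 1367.76/sqrt(925.2) = 44.9668

44.9668


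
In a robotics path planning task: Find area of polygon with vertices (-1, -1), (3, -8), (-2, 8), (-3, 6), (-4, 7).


Shoelace sum: ((-1)*(-8) - 3*(-1)) + (3*8 - (-2)*(-8)) + ((-2)*6 - (-3)*8) + ((-3)*7 - (-4)*6) + ((-4)*(-1) - (-1)*7)
= 45
Area = |45|/2 = 22.5

22.5


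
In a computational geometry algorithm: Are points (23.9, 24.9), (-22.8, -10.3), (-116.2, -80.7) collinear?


Cross product: ((-22.8)-23.9)*((-80.7)-24.9) - ((-10.3)-24.9)*((-116.2)-23.9)
= 0

Yes, collinear


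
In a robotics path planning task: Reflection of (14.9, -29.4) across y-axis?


Reflection over y-axis: (x,y) -> (-x,y)
(14.9, -29.4) -> (-14.9, -29.4)

(-14.9, -29.4)


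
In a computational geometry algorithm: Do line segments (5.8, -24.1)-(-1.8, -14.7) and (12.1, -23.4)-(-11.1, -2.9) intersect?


Cross products: d1=145.39, d2=83.11, d3=-64.54, d4=-2.26
d1*d2 < 0 and d3*d4 < 0? no

No, they don't intersect


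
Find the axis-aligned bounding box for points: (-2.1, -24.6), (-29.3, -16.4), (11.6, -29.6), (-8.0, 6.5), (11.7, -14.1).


x range: [-29.3, 11.7]
y range: [-29.6, 6.5]
Bounding box: (-29.3,-29.6) to (11.7,6.5)

(-29.3,-29.6) to (11.7,6.5)


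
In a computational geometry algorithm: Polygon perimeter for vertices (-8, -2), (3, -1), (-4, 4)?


Sides: (-8, -2)->(3, -1): sqrt(122) = 11.045361, (3, -1)->(-4, 4): sqrt(74) = 8.602325, (-4, 4)->(-8, -2): sqrt(52) = 7.211103
Sum = 26.858789
Perimeter = 26.8588

26.8588


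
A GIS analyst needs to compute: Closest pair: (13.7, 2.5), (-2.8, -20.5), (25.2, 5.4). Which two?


d(P0,P1) = 28.3064, d(P0,P2) = 11.86, d(P1,P2) = 38.142
Closest: P0 and P2

Closest pair: (13.7, 2.5) and (25.2, 5.4), distance = 11.86


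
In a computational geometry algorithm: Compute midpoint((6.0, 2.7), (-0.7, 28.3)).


M = ((6+(-0.7))/2, (2.7+28.3)/2)
= (2.65, 15.5)

(2.65, 15.5)


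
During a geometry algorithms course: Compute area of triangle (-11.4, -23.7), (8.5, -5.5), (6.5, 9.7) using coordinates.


Area = |x_A(y_B-y_C) + x_B(y_C-y_A) + x_C(y_A-y_B)|/2
= |173.28 + 283.9 + (-118.3)|/2
= 338.88/2 = 169.44

169.44


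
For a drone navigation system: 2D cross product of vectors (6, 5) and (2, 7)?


u x v = u_x*v_y - u_y*v_x = 6*7 - 5*2
= 42 - 10 = 32

32


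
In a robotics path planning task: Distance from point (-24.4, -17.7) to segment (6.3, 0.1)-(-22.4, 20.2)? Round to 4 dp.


Project P onto AB: t = 0.4263 (clamped to [0,1])
Closest point on segment: (-5.9334, 8.6677)
Distance: 32.1911

32.1911


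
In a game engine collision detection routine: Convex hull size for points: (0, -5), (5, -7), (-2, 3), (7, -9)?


Convex hull vertices (CCW): (-2, 3), (0, -5), (7, -9)
Count = 3

3


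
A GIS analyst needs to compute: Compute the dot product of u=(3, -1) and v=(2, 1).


u . v = u_x*v_x + u_y*v_y = 3*2 + (-1)*1
= 6 + (-1) = 5

5


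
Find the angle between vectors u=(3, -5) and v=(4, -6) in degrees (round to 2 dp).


u.v = 42, |u| = sqrt(34) = 5.831, |v| = sqrt(52) = 7.2111
cos(theta) = u.v/(|u||v|) = 42/sqrt(1768) = 0.998868
theta = acos(0.998868) = 2.73 degrees

2.73 degrees


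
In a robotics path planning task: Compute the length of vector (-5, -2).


|u| = sqrt((-5)^2 + (-2)^2) = sqrt(29) = 5.3852

5.3852


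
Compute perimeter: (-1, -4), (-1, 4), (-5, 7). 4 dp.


Sides: (-1, -4)->(-1, 4): sqrt(64) = 8, (-1, 4)->(-5, 7): sqrt(25) = 5, (-5, 7)->(-1, -4): sqrt(137) = 11.7047
Sum = 24.7047
Perimeter = 24.7047

24.7047


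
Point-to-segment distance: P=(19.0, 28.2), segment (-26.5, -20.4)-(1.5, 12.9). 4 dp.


Project P onto AB: t = 1 (clamped to [0,1])
Closest point on segment: (1.5, 12.9)
Distance: 23.2452

23.2452


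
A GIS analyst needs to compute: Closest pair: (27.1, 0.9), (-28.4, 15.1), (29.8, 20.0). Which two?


d(P0,P1) = 57.2878, d(P0,P2) = 19.2899, d(P1,P2) = 58.4059
Closest: P0 and P2

Closest pair: (27.1, 0.9) and (29.8, 20.0), distance = 19.2899


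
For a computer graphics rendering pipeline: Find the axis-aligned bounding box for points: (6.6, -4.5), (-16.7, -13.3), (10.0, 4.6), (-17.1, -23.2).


x range: [-17.1, 10]
y range: [-23.2, 4.6]
Bounding box: (-17.1,-23.2) to (10,4.6)

(-17.1,-23.2) to (10,4.6)


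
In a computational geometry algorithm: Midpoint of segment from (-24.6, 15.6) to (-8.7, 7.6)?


M = (((-24.6)+(-8.7))/2, (15.6+7.6)/2)
= (-16.65, 11.6)

(-16.65, 11.6)


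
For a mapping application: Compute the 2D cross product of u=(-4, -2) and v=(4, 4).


u x v = u_x*v_y - u_y*v_x = (-4)*4 - (-2)*4
= (-16) - (-8) = -8

-8


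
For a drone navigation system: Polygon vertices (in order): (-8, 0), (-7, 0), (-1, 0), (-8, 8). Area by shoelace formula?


Shoelace sum: ((-8)*0 - (-7)*0) + ((-7)*0 - (-1)*0) + ((-1)*8 - (-8)*0) + ((-8)*0 - (-8)*8)
= 56
Area = |56|/2 = 28

28


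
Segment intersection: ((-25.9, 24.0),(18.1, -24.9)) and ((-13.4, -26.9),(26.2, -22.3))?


Cross products: d1=2073.14, d2=-65.7, d3=-1628.35, d4=510.49
d1*d2 < 0 and d3*d4 < 0? yes

Yes, they intersect


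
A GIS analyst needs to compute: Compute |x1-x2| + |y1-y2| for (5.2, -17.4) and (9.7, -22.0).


|5.2-9.7| + |(-17.4)-(-22)| = 4.5 + 4.6 = 9.1

9.1


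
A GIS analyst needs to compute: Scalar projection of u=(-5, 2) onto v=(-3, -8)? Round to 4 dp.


u.v = -1, |v| = sqrt(73) = 8.544
Scalar projection = u.v / |v| = -1 / sqrt(73) = -0.117

-0.117


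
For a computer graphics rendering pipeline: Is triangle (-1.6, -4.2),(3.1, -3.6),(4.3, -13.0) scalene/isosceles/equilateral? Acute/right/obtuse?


Side lengths squared: AB^2=22.45, BC^2=89.8, CA^2=112.25
Sorted: [22.45, 89.8, 112.25]
By sides: Scalene, By angles: Right

Scalene, Right


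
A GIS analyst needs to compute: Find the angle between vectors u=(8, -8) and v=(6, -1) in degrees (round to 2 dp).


u.v = 56, |u| = sqrt(128) = 11.3137, |v| = sqrt(37) = 6.0828
cos(theta) = u.v/(|u||v|) = 56/sqrt(4736) = 0.813733
theta = acos(0.813733) = 35.54 degrees

35.54 degrees


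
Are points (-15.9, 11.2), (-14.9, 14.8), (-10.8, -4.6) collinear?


Cross product: ((-14.9)-(-15.9))*((-4.6)-11.2) - (14.8-11.2)*((-10.8)-(-15.9))
= -34.16

No, not collinear


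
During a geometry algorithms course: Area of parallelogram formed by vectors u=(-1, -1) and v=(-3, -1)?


|u x v| = |(-1)*(-1) - (-1)*(-3)|
= |1 - 3| = 2

2


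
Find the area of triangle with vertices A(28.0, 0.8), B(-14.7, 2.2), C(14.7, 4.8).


Area = |x_A(y_B-y_C) + x_B(y_C-y_A) + x_C(y_A-y_B)|/2
= |(-72.8) + (-58.8) + (-20.58)|/2
= 152.18/2 = 76.09

76.09


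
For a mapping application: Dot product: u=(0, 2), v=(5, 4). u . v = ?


u . v = u_x*v_x + u_y*v_y = 0*5 + 2*4
= 0 + 8 = 8

8


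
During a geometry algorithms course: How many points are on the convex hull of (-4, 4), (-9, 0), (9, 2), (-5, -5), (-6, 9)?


Convex hull vertices (CCW): (-9, 0), (-5, -5), (9, 2), (-6, 9)
Count = 4

4


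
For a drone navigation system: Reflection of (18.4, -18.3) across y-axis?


Reflection over y-axis: (x,y) -> (-x,y)
(18.4, -18.3) -> (-18.4, -18.3)

(-18.4, -18.3)


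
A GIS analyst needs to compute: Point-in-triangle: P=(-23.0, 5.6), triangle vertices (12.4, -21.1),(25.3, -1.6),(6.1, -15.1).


Cross products: AB x AP = 1034.73, BC x BP = -790.29, CA x CP = -44.19
All same sign? no

No, outside


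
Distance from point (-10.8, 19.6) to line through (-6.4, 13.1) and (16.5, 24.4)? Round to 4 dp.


|cross product| = 198.57
|line direction| = sqrt(652.1) = 25.5362
Distance = 198.57/sqrt(652.1) = 7.776

7.776


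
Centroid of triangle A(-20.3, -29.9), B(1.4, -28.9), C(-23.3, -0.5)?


Centroid = ((x_A+x_B+x_C)/3, (y_A+y_B+y_C)/3)
= (((-20.3)+1.4+(-23.3))/3, ((-29.9)+(-28.9)+(-0.5))/3)
= (-14.0667, -19.7667)

(-14.0667, -19.7667)


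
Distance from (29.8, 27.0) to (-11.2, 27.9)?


dx=-41, dy=0.9
d^2 = (-41)^2 + 0.9^2 = 1681.81
d = sqrt(1681.81) = 41.0099

41.0099


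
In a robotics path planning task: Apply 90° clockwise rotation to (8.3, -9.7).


90° CW: (x,y) -> (y, -x)
(8.3,-9.7) -> (-9.7, -8.3)

(-9.7, -8.3)


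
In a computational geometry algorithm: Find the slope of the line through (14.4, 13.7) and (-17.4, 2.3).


slope = (y2-y1)/(x2-x1) = (2.3-13.7)/((-17.4)-14.4) = (-11.4)/(-31.8) = 0.3585

0.3585


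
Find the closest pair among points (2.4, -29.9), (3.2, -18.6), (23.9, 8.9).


d(P0,P1) = 11.3283, d(P0,P2) = 44.3587, d(P1,P2) = 34.4201
Closest: P0 and P1

Closest pair: (2.4, -29.9) and (3.2, -18.6), distance = 11.3283


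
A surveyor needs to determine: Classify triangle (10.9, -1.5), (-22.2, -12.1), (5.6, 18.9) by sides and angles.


Side lengths squared: AB^2=1207.97, BC^2=1733.84, CA^2=444.25
Sorted: [444.25, 1207.97, 1733.84]
By sides: Scalene, By angles: Obtuse

Scalene, Obtuse


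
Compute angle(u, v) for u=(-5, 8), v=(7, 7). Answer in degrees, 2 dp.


u.v = 21, |u| = sqrt(89) = 9.434, |v| = sqrt(98) = 9.8995
cos(theta) = u.v/(|u||v|) = 21/sqrt(8722) = 0.22486
theta = acos(0.22486) = 77.01 degrees

77.01 degrees


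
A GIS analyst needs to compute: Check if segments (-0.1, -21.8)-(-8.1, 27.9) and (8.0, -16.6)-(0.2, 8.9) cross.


Cross products: d1=247.11, d2=63.45, d3=-444.17, d4=-260.51
d1*d2 < 0 and d3*d4 < 0? no

No, they don't intersect


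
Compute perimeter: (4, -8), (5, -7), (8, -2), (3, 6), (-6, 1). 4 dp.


Sides: (4, -8)->(5, -7): sqrt(2) = 1.414214, (5, -7)->(8, -2): sqrt(34) = 5.830952, (8, -2)->(3, 6): sqrt(89) = 9.433981, (3, 6)->(-6, 1): sqrt(106) = 10.29563, (-6, 1)->(4, -8): sqrt(181) = 13.453624
Sum = 40.428401
Perimeter = 40.4284

40.4284


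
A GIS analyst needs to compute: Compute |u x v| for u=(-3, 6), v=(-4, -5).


|u x v| = |(-3)*(-5) - 6*(-4)|
= |15 - (-24)| = 39

39


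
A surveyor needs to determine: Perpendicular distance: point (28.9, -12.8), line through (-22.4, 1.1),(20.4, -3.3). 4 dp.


|cross product| = 369.2
|line direction| = sqrt(1851.2) = 43.0256
Distance = 369.2/sqrt(1851.2) = 8.5809

8.5809


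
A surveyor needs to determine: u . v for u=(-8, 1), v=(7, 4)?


u . v = u_x*v_x + u_y*v_y = (-8)*7 + 1*4
= (-56) + 4 = -52

-52


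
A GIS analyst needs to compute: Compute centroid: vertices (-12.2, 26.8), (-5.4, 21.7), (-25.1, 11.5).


Centroid = ((x_A+x_B+x_C)/3, (y_A+y_B+y_C)/3)
= (((-12.2)+(-5.4)+(-25.1))/3, (26.8+21.7+11.5)/3)
= (-14.2333, 20)

(-14.2333, 20)


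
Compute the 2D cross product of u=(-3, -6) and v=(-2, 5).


u x v = u_x*v_y - u_y*v_x = (-3)*5 - (-6)*(-2)
= (-15) - 12 = -27

-27


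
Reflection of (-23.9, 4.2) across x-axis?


Reflection over x-axis: (x,y) -> (x,-y)
(-23.9, 4.2) -> (-23.9, -4.2)

(-23.9, -4.2)


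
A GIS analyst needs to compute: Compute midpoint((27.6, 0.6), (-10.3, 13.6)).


M = ((27.6+(-10.3))/2, (0.6+13.6)/2)
= (8.65, 7.1)

(8.65, 7.1)


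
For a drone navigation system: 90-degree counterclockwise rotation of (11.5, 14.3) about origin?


90° CCW: (x,y) -> (-y, x)
(11.5,14.3) -> (-14.3, 11.5)

(-14.3, 11.5)


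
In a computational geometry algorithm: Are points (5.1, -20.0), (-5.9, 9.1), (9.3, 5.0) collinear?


Cross product: ((-5.9)-5.1)*(5-(-20)) - (9.1-(-20))*(9.3-5.1)
= -397.22

No, not collinear


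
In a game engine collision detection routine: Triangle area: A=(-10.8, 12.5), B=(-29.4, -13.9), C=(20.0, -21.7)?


Area = |x_A(y_B-y_C) + x_B(y_C-y_A) + x_C(y_A-y_B)|/2
= |(-84.24) + 1005.48 + 528|/2
= 1449.24/2 = 724.62

724.62


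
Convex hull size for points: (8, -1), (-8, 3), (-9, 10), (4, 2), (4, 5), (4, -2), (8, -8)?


Convex hull vertices (CCW): (-9, 10), (-8, 3), (8, -8), (8, -1), (4, 5)
Count = 5

5


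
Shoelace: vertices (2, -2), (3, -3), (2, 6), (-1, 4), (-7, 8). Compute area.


Shoelace sum: (2*(-3) - 3*(-2)) + (3*6 - 2*(-3)) + (2*4 - (-1)*6) + ((-1)*8 - (-7)*4) + ((-7)*(-2) - 2*8)
= 56
Area = |56|/2 = 28

28


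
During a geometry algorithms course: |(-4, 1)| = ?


|u| = sqrt((-4)^2 + 1^2) = sqrt(17) = 4.1231

4.1231


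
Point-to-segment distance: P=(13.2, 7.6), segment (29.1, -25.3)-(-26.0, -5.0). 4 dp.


Project P onto AB: t = 0.4478 (clamped to [0,1])
Closest point on segment: (4.4278, -16.2102)
Distance: 25.3748

25.3748


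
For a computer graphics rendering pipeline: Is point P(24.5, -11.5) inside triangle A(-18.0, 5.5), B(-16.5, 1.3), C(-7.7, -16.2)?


Cross products: AB x AP = 153, BC x BP = 604.86, CA x CP = -747.15
All same sign? no

No, outside


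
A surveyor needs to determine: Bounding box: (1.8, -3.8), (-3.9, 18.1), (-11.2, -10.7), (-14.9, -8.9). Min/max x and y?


x range: [-14.9, 1.8]
y range: [-10.7, 18.1]
Bounding box: (-14.9,-10.7) to (1.8,18.1)

(-14.9,-10.7) to (1.8,18.1)


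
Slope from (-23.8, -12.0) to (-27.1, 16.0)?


slope = (y2-y1)/(x2-x1) = (16-(-12))/((-27.1)-(-23.8)) = 28/(-3.3) = -8.4848

-8.4848


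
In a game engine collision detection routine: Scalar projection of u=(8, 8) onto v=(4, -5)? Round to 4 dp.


u.v = -8, |v| = sqrt(41) = 6.4031
Scalar projection = u.v / |v| = -8 / sqrt(41) = -1.2494

-1.2494


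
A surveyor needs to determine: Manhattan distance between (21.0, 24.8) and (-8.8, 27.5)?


|21-(-8.8)| + |24.8-27.5| = 29.8 + 2.7 = 32.5

32.5


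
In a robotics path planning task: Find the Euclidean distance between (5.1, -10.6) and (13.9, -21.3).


dx=8.8, dy=-10.7
d^2 = 8.8^2 + (-10.7)^2 = 191.93
d = sqrt(191.93) = 13.8539

13.8539


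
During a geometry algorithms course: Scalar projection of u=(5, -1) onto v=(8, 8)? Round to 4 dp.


u.v = 32, |v| = sqrt(128) = 11.3137
Scalar projection = u.v / |v| = 32 / sqrt(128) = 2.8284

2.8284


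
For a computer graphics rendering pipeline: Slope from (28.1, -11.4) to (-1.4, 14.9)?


slope = (y2-y1)/(x2-x1) = (14.9-(-11.4))/((-1.4)-28.1) = 26.3/(-29.5) = -0.8915

-0.8915


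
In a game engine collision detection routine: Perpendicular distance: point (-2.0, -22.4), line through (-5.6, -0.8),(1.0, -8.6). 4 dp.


|cross product| = 114.48
|line direction| = sqrt(104.4) = 10.2176
Distance = 114.48/sqrt(104.4) = 11.2042

11.2042


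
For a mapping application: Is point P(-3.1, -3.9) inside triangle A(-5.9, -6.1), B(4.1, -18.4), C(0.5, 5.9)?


Cross products: AB x AP = 56.44, BC x BP = 122.76, CA x CP = 19.52
All same sign? yes

Yes, inside


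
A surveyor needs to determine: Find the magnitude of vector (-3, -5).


|u| = sqrt((-3)^2 + (-5)^2) = sqrt(34) = 5.831

5.831


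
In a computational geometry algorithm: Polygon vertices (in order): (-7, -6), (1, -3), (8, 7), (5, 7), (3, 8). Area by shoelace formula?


Shoelace sum: ((-7)*(-3) - 1*(-6)) + (1*7 - 8*(-3)) + (8*7 - 5*7) + (5*8 - 3*7) + (3*(-6) - (-7)*8)
= 136
Area = |136|/2 = 68

68


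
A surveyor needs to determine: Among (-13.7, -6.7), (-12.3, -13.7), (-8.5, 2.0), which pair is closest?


d(P0,P1) = 7.1386, d(P0,P2) = 10.1356, d(P1,P2) = 16.1533
Closest: P0 and P1

Closest pair: (-13.7, -6.7) and (-12.3, -13.7), distance = 7.1386


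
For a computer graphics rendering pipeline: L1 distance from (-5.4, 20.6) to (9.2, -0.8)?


|(-5.4)-9.2| + |20.6-(-0.8)| = 14.6 + 21.4 = 36

36


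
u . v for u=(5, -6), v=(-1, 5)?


u . v = u_x*v_x + u_y*v_y = 5*(-1) + (-6)*5
= (-5) + (-30) = -35

-35


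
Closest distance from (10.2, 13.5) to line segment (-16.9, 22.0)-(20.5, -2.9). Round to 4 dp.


Project P onto AB: t = 0.6069 (clamped to [0,1])
Closest point on segment: (5.798, 6.8882)
Distance: 7.9431

7.9431


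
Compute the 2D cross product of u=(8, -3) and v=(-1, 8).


u x v = u_x*v_y - u_y*v_x = 8*8 - (-3)*(-1)
= 64 - 3 = 61

61


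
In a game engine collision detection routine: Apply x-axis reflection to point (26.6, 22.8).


Reflection over x-axis: (x,y) -> (x,-y)
(26.6, 22.8) -> (26.6, -22.8)

(26.6, -22.8)


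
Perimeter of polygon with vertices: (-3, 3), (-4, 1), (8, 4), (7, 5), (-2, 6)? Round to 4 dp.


Sides: (-3, 3)->(-4, 1): sqrt(5) = 2.236068, (-4, 1)->(8, 4): sqrt(153) = 12.369317, (8, 4)->(7, 5): sqrt(2) = 1.414214, (7, 5)->(-2, 6): sqrt(82) = 9.055385, (-2, 6)->(-3, 3): sqrt(10) = 3.162278
Sum = 28.237262
Perimeter = 28.2373

28.2373


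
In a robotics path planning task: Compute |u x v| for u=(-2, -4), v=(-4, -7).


|u x v| = |(-2)*(-7) - (-4)*(-4)|
= |14 - 16| = 2

2


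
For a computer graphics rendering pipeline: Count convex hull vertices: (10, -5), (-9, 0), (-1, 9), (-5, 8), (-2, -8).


Convex hull vertices (CCW): (-9, 0), (-2, -8), (10, -5), (-1, 9), (-5, 8)
Count = 5

5


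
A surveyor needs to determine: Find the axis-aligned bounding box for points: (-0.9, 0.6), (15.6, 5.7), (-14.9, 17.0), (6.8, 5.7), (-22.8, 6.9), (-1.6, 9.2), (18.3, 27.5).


x range: [-22.8, 18.3]
y range: [0.6, 27.5]
Bounding box: (-22.8,0.6) to (18.3,27.5)

(-22.8,0.6) to (18.3,27.5)


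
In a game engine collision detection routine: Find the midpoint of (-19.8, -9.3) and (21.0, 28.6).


M = (((-19.8)+21)/2, ((-9.3)+28.6)/2)
= (0.6, 9.65)

(0.6, 9.65)


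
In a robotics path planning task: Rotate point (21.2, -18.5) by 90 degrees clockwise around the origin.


90° CW: (x,y) -> (y, -x)
(21.2,-18.5) -> (-18.5, -21.2)

(-18.5, -21.2)


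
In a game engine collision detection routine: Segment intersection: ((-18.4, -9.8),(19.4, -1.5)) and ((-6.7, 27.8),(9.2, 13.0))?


Cross products: d1=-771, d2=-79.59, d3=1324.17, d4=632.76
d1*d2 < 0 and d3*d4 < 0? no

No, they don't intersect


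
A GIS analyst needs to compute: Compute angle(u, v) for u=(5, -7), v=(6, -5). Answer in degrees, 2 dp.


u.v = 65, |u| = sqrt(74) = 8.6023, |v| = sqrt(61) = 7.8102
cos(theta) = u.v/(|u||v|) = 65/sqrt(4514) = 0.967459
theta = acos(0.967459) = 14.66 degrees

14.66 degrees


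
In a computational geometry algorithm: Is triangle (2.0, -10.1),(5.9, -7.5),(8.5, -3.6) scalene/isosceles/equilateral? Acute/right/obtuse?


Side lengths squared: AB^2=21.97, BC^2=21.97, CA^2=84.5
Sorted: [21.97, 21.97, 84.5]
By sides: Isosceles, By angles: Obtuse

Isosceles, Obtuse


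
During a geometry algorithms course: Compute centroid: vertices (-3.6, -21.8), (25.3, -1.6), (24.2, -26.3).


Centroid = ((x_A+x_B+x_C)/3, (y_A+y_B+y_C)/3)
= (((-3.6)+25.3+24.2)/3, ((-21.8)+(-1.6)+(-26.3))/3)
= (15.3, -16.5667)

(15.3, -16.5667)


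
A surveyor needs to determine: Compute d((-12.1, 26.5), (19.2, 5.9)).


dx=31.3, dy=-20.6
d^2 = 31.3^2 + (-20.6)^2 = 1404.05
d = sqrt(1404.05) = 37.4707

37.4707


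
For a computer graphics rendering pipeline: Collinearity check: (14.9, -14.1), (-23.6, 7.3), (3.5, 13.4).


Cross product: ((-23.6)-14.9)*(13.4-(-14.1)) - (7.3-(-14.1))*(3.5-14.9)
= -814.79

No, not collinear


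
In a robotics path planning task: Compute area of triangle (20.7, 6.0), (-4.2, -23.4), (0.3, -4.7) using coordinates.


Area = |x_A(y_B-y_C) + x_B(y_C-y_A) + x_C(y_A-y_B)|/2
= |(-387.09) + 44.94 + 8.82|/2
= 333.33/2 = 166.665

166.665


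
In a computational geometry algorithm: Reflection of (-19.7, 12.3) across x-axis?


Reflection over x-axis: (x,y) -> (x,-y)
(-19.7, 12.3) -> (-19.7, -12.3)

(-19.7, -12.3)


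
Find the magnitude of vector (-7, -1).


|u| = sqrt((-7)^2 + (-1)^2) = sqrt(50) = 7.0711

7.0711


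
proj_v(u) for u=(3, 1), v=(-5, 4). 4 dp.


u.v = -11, |v| = sqrt(41) = 6.4031
Scalar projection = u.v / |v| = -11 / sqrt(41) = -1.7179

-1.7179


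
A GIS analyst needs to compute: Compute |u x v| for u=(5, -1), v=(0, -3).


|u x v| = |5*(-3) - (-1)*0|
= |(-15) - 0| = 15

15


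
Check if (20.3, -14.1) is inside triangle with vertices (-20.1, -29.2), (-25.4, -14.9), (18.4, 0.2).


Cross products: AB x AP = -657.75, BC x BP = -655.03, CA x CP = 606.41
All same sign? no

No, outside
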